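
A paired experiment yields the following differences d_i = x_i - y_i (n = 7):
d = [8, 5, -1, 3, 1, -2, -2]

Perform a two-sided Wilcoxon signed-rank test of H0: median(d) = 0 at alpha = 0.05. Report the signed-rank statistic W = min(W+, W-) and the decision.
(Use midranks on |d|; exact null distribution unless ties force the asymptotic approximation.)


Step 1: Drop any zero differences (none here) and take |d_i|.
|d| = [8, 5, 1, 3, 1, 2, 2]
Step 2: Midrank |d_i| (ties get averaged ranks).
ranks: |8|->7, |5|->6, |1|->1.5, |3|->5, |1|->1.5, |2|->3.5, |2|->3.5
Step 3: Attach original signs; sum ranks with positive sign and with negative sign.
W+ = 7 + 6 + 5 + 1.5 = 19.5
W- = 1.5 + 3.5 + 3.5 = 8.5
(Check: W+ + W- = 28 should equal n(n+1)/2 = 28.)
Step 4: Test statistic W = min(W+, W-) = 8.5.
Step 5: Ties in |d|, so use the tie-corrected normal approximation.
        E[W] = n(n+1)/4 = 7*8/4 = 14.
        Tie groups: |d|=1 (t=2), |d|=2 (t=2); sum(t^3 - t) = 12.
        Var[W] = n(n+1)(2n+1)/24 - sum(t^3-t)/48 = 840/24 - 12/48 = 34.75.
        z = (W - E[W]) / sqrt(Var[W]) = (8.5 - 14) / 5.8949 = -0.9330.
        Two-sided p = 2*Phi(z) = 0.350816.
Step 6: alpha = 0.05. fail to reject H0.

W+ = 19.5, W- = 8.5, W = min = 8.5, p = 0.350816, fail to reject H0.


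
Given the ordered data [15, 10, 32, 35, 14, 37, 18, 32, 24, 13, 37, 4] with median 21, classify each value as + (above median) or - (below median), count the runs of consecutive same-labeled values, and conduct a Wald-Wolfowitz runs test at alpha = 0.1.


Step 1: Compute median = 21; label A = above, B = below.
Labels in order: BBAABABAABAB  (n_A = 6, n_B = 6)
Step 2: Count runs R = 9.
Step 3: Under H0 (random ordering), E[R] = 2*n_A*n_B/(n_A+n_B) + 1 = 2*6*6/12 + 1 = 7.0000.
        Var[R] = 2*n_A*n_B*(2*n_A*n_B - n_A - n_B) / ((n_A+n_B)^2 * (n_A+n_B-1)) = 4320/1584 = 2.7273.
        SD[R] = 1.6514.
Step 4: Continuity-corrected z = (R - 0.5 - E[R]) / SD[R] = (9 - 0.5 - 7.0000) / 1.6514 = 0.9083.
Step 5: Two-sided p-value via normal approximation = 2*(1 - Phi(|z|)) = 0.363722.
Step 6: alpha = 0.1. fail to reject H0.

R = 9, z = 0.9083, p = 0.363722, fail to reject H0.


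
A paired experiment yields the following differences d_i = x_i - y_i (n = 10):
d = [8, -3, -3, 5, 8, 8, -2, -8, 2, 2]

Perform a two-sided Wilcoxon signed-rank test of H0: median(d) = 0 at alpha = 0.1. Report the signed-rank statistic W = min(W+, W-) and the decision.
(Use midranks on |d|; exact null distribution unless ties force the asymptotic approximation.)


Step 1: Drop any zero differences (none here) and take |d_i|.
|d| = [8, 3, 3, 5, 8, 8, 2, 8, 2, 2]
Step 2: Midrank |d_i| (ties get averaged ranks).
ranks: |8|->8.5, |3|->4.5, |3|->4.5, |5|->6, |8|->8.5, |8|->8.5, |2|->2, |8|->8.5, |2|->2, |2|->2
Step 3: Attach original signs; sum ranks with positive sign and with negative sign.
W+ = 8.5 + 6 + 8.5 + 8.5 + 2 + 2 = 35.5
W- = 4.5 + 4.5 + 2 + 8.5 = 19.5
(Check: W+ + W- = 55 should equal n(n+1)/2 = 55.)
Step 4: Test statistic W = min(W+, W-) = 19.5.
Step 5: Ties in |d|, so use the tie-corrected normal approximation.
        E[W] = n(n+1)/4 = 10*11/4 = 27.5.
        Tie groups: |d|=2 (t=3), |d|=3 (t=2), |d|=8 (t=4); sum(t^3 - t) = 90.
        Var[W] = n(n+1)(2n+1)/24 - sum(t^3-t)/48 = 2310/24 - 90/48 = 94.375.
        z = (W - E[W]) / sqrt(Var[W]) = (19.5 - 27.5) / 9.7147 = -0.8235.
        Two-sided p = 2*Phi(z) = 0.410226.
Step 6: alpha = 0.1. fail to reject H0.

W+ = 35.5, W- = 19.5, W = min = 19.5, p = 0.410226, fail to reject H0.


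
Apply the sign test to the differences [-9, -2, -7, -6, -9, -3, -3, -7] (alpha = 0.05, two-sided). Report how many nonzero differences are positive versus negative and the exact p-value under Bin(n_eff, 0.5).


Step 1: Discard zero differences. Original n = 8; n_eff = number of nonzero differences = 8.
Nonzero differences (with sign): -9, -2, -7, -6, -9, -3, -3, -7
Step 2: Count signs: positive = 0, negative = 8.
Step 3: Under H0: P(positive) = 0.5, so the number of positives S ~ Bin(8, 0.5).
Step 4: Two-sided exact p-value = sum of Bin(8,0.5) probabilities at or below the observed probability = 0.007812.
Step 5: alpha = 0.05. reject H0.

n_eff = 8, pos = 0, neg = 8, p = 0.007812, reject H0.


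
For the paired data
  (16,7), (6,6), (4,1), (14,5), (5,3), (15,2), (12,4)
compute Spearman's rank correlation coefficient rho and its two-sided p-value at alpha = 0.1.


Step 1: Rank x and y separately (midranks; no ties here).
rank(x): 16->7, 6->3, 4->1, 14->5, 5->2, 15->6, 12->4
rank(y): 7->7, 6->6, 1->1, 5->5, 3->3, 2->2, 4->4
Step 2: d_i = R_x(i) - R_y(i); compute d_i^2.
  (7-7)^2=0, (3-6)^2=9, (1-1)^2=0, (5-5)^2=0, (2-3)^2=1, (6-2)^2=16, (4-4)^2=0
sum(d^2) = 26.
Step 3: rho = 1 - 6*26 / (7*(7^2 - 1)) = 1 - 156/336 = 0.535714.
Step 4: Under H0, t = rho * sqrt((n-2)/(1-rho^2)) = 1.4186 ~ t(5).
Step 5: Two-sided p-value from the t-distribution with 5 df = 0.215217.
Step 6: alpha = 0.1. fail to reject H0.

rho = 0.5357, p = 0.215217, fail to reject H0 at alpha = 0.1.


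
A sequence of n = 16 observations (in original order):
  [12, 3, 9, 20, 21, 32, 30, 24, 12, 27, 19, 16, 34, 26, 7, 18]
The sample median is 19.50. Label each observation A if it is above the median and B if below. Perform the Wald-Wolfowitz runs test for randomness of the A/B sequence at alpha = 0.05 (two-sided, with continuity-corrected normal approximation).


Step 1: Compute median = 19.50; label A = above, B = below.
Labels in order: BBBAAAAABABBAABB  (n_A = 8, n_B = 8)
Step 2: Count runs R = 7.
Step 3: Under H0 (random ordering), E[R] = 2*n_A*n_B/(n_A+n_B) + 1 = 2*8*8/16 + 1 = 9.0000.
        Var[R] = 2*n_A*n_B*(2*n_A*n_B - n_A - n_B) / ((n_A+n_B)^2 * (n_A+n_B-1)) = 14336/3840 = 3.7333.
        SD[R] = 1.9322.
Step 4: Continuity-corrected z = (R + 0.5 - E[R]) / SD[R] = (7 + 0.5 - 9.0000) / 1.9322 = -0.7763.
Step 5: Two-sided p-value via normal approximation = 2*(1 - Phi(|z|)) = 0.437558.
Step 6: alpha = 0.05. fail to reject H0.

R = 7, z = -0.7763, p = 0.437558, fail to reject H0.


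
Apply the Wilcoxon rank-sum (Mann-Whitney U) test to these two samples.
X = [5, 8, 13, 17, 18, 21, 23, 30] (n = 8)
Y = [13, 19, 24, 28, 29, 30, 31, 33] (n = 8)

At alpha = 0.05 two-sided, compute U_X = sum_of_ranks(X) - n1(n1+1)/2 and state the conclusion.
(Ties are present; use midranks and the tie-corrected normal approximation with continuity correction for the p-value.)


Step 1: Combine and sort all 16 observations; assign midranks.
sorted (value, group): (5,X), (8,X), (13,X), (13,Y), (17,X), (18,X), (19,Y), (21,X), (23,X), (24,Y), (28,Y), (29,Y), (30,X), (30,Y), (31,Y), (33,Y)
ranks: 5->1, 8->2, 13->3.5, 13->3.5, 17->5, 18->6, 19->7, 21->8, 23->9, 24->10, 28->11, 29->12, 30->13.5, 30->13.5, 31->15, 33->16
Step 2: Rank sum for X: R1 = 1 + 2 + 3.5 + 5 + 6 + 8 + 9 + 13.5 = 48.
Step 3: U_X = R1 - n1(n1+1)/2 = 48 - 8*9/2 = 48 - 36 = 12.
       U_Y = n1*n2 - U_X = 64 - 12 = 52.
Step 4: Ties are present, so use the tie-corrected normal approximation (with continuity correction) for the p-value.
Step 5: p-value = 0.040274; compare to alpha = 0.05. reject H0.

U_X = 12, p = 0.040274, reject H0 at alpha = 0.05.


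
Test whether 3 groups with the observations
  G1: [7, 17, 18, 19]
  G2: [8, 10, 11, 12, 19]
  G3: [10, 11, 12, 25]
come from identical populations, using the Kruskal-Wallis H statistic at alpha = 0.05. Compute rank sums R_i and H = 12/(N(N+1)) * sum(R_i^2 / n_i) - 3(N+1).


Step 1: Combine all N = 13 observations and assign midranks.
sorted (value, group, rank): (7,G1,1), (8,G2,2), (10,G2,3.5), (10,G3,3.5), (11,G2,5.5), (11,G3,5.5), (12,G2,7.5), (12,G3,7.5), (17,G1,9), (18,G1,10), (19,G1,11.5), (19,G2,11.5), (25,G3,13)
Step 2: Sum ranks within each group.
R_1 = 31.5 (n_1 = 4)
R_2 = 30 (n_2 = 5)
R_3 = 29.5 (n_3 = 4)
Step 3: H = 12/(N(N+1)) * sum(R_i^2/n_i) - 3(N+1)
     = 12/(13*14) * (31.5^2/4 + 30^2/5 + 29.5^2/4) - 3*14
     = 0.065934 * 645.625 - 42
     = 0.568681.
Step 4: Ties present; correction factor C = 1 - 24/(13^3 - 13) = 0.989011. Corrected H = 0.568681 / 0.989011 = 0.575000.
Step 5: Under H0, H ~ chi^2(2); p-value = 0.750137.
Step 6: alpha = 0.05. fail to reject H0.

H = 0.5750, df = 2, p = 0.750137, fail to reject H0.


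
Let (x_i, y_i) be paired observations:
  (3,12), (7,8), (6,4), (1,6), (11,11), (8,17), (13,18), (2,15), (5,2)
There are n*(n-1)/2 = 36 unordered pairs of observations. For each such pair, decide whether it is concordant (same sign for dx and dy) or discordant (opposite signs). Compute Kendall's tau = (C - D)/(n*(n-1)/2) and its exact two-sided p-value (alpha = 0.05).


Step 1: Enumerate the 36 unordered pairs (i,j) with i<j and classify each by sign(x_j-x_i) * sign(y_j-y_i).
  (1,2):dx=+4,dy=-4->D; (1,3):dx=+3,dy=-8->D; (1,4):dx=-2,dy=-6->C; (1,5):dx=+8,dy=-1->D
  (1,6):dx=+5,dy=+5->C; (1,7):dx=+10,dy=+6->C; (1,8):dx=-1,dy=+3->D; (1,9):dx=+2,dy=-10->D
  (2,3):dx=-1,dy=-4->C; (2,4):dx=-6,dy=-2->C; (2,5):dx=+4,dy=+3->C; (2,6):dx=+1,dy=+9->C
  (2,7):dx=+6,dy=+10->C; (2,8):dx=-5,dy=+7->D; (2,9):dx=-2,dy=-6->C; (3,4):dx=-5,dy=+2->D
  (3,5):dx=+5,dy=+7->C; (3,6):dx=+2,dy=+13->C; (3,7):dx=+7,dy=+14->C; (3,8):dx=-4,dy=+11->D
  (3,9):dx=-1,dy=-2->C; (4,5):dx=+10,dy=+5->C; (4,6):dx=+7,dy=+11->C; (4,7):dx=+12,dy=+12->C
  (4,8):dx=+1,dy=+9->C; (4,9):dx=+4,dy=-4->D; (5,6):dx=-3,dy=+6->D; (5,7):dx=+2,dy=+7->C
  (5,8):dx=-9,dy=+4->D; (5,9):dx=-6,dy=-9->C; (6,7):dx=+5,dy=+1->C; (6,8):dx=-6,dy=-2->C
  (6,9):dx=-3,dy=-15->C; (7,8):dx=-11,dy=-3->C; (7,9):dx=-8,dy=-16->C; (8,9):dx=+3,dy=-13->D
Step 2: C = 24, D = 12, total pairs = 36.
Step 3: tau = (C - D)/(n(n-1)/2) = (24 - 12)/36 = 0.333333.
Step 4: Exact two-sided p-value (enumerate n! = 362880 permutations of y under H0): p = 0.259518.
Step 5: alpha = 0.05. fail to reject H0.

tau_b = 0.3333 (C=24, D=12), p = 0.259518, fail to reject H0.


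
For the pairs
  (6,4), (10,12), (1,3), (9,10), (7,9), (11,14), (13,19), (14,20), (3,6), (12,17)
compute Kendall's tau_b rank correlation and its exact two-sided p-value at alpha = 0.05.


Step 1: Enumerate the 45 unordered pairs (i,j) with i<j and classify each by sign(x_j-x_i) * sign(y_j-y_i).
  (1,2):dx=+4,dy=+8->C; (1,3):dx=-5,dy=-1->C; (1,4):dx=+3,dy=+6->C; (1,5):dx=+1,dy=+5->C
  (1,6):dx=+5,dy=+10->C; (1,7):dx=+7,dy=+15->C; (1,8):dx=+8,dy=+16->C; (1,9):dx=-3,dy=+2->D
  (1,10):dx=+6,dy=+13->C; (2,3):dx=-9,dy=-9->C; (2,4):dx=-1,dy=-2->C; (2,5):dx=-3,dy=-3->C
  (2,6):dx=+1,dy=+2->C; (2,7):dx=+3,dy=+7->C; (2,8):dx=+4,dy=+8->C; (2,9):dx=-7,dy=-6->C
  (2,10):dx=+2,dy=+5->C; (3,4):dx=+8,dy=+7->C; (3,5):dx=+6,dy=+6->C; (3,6):dx=+10,dy=+11->C
  (3,7):dx=+12,dy=+16->C; (3,8):dx=+13,dy=+17->C; (3,9):dx=+2,dy=+3->C; (3,10):dx=+11,dy=+14->C
  (4,5):dx=-2,dy=-1->C; (4,6):dx=+2,dy=+4->C; (4,7):dx=+4,dy=+9->C; (4,8):dx=+5,dy=+10->C
  (4,9):dx=-6,dy=-4->C; (4,10):dx=+3,dy=+7->C; (5,6):dx=+4,dy=+5->C; (5,7):dx=+6,dy=+10->C
  (5,8):dx=+7,dy=+11->C; (5,9):dx=-4,dy=-3->C; (5,10):dx=+5,dy=+8->C; (6,7):dx=+2,dy=+5->C
  (6,8):dx=+3,dy=+6->C; (6,9):dx=-8,dy=-8->C; (6,10):dx=+1,dy=+3->C; (7,8):dx=+1,dy=+1->C
  (7,9):dx=-10,dy=-13->C; (7,10):dx=-1,dy=-2->C; (8,9):dx=-11,dy=-14->C; (8,10):dx=-2,dy=-3->C
  (9,10):dx=+9,dy=+11->C
Step 2: C = 44, D = 1, total pairs = 45.
Step 3: tau = (C - D)/(n(n-1)/2) = (44 - 1)/45 = 0.955556.
Step 4: Exact two-sided p-value (enumerate n! = 3628800 permutations of y under H0): p = 0.000006.
Step 5: alpha = 0.05. reject H0.

tau_b = 0.9556 (C=44, D=1), p = 0.000006, reject H0.


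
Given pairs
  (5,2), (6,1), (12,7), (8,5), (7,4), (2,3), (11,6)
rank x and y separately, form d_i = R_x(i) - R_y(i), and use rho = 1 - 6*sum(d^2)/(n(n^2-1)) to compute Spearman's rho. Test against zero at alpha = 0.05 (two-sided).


Step 1: Rank x and y separately (midranks; no ties here).
rank(x): 5->2, 6->3, 12->7, 8->5, 7->4, 2->1, 11->6
rank(y): 2->2, 1->1, 7->7, 5->5, 4->4, 3->3, 6->6
Step 2: d_i = R_x(i) - R_y(i); compute d_i^2.
  (2-2)^2=0, (3-1)^2=4, (7-7)^2=0, (5-5)^2=0, (4-4)^2=0, (1-3)^2=4, (6-6)^2=0
sum(d^2) = 8.
Step 3: rho = 1 - 6*8 / (7*(7^2 - 1)) = 1 - 48/336 = 0.857143.
Step 4: Under H0, t = rho * sqrt((n-2)/(1-rho^2)) = 3.7210 ~ t(5).
Step 5: Two-sided p-value from the t-distribution with 5 df = 0.013697.
Step 6: alpha = 0.05. reject H0.

rho = 0.8571, p = 0.013697, reject H0 at alpha = 0.05.


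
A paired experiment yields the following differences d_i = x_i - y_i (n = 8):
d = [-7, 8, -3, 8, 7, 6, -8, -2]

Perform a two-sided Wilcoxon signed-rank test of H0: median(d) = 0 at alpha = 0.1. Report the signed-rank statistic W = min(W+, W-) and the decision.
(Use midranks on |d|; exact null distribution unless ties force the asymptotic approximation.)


Step 1: Drop any zero differences (none here) and take |d_i|.
|d| = [7, 8, 3, 8, 7, 6, 8, 2]
Step 2: Midrank |d_i| (ties get averaged ranks).
ranks: |7|->4.5, |8|->7, |3|->2, |8|->7, |7|->4.5, |6|->3, |8|->7, |2|->1
Step 3: Attach original signs; sum ranks with positive sign and with negative sign.
W+ = 7 + 7 + 4.5 + 3 = 21.5
W- = 4.5 + 2 + 7 + 1 = 14.5
(Check: W+ + W- = 36 should equal n(n+1)/2 = 36.)
Step 4: Test statistic W = min(W+, W-) = 14.5.
Step 5: Ties in |d|, so use the tie-corrected normal approximation.
        E[W] = n(n+1)/4 = 8*9/4 = 18.
        Tie groups: |d|=7 (t=2), |d|=8 (t=3); sum(t^3 - t) = 30.
        Var[W] = n(n+1)(2n+1)/24 - sum(t^3-t)/48 = 1224/24 - 30/48 = 50.375.
        z = (W - E[W]) / sqrt(Var[W]) = (14.5 - 18) / 7.0975 = -0.4931.
        Two-sided p = 2*Phi(z) = 0.621921.
Step 6: alpha = 0.1. fail to reject H0.

W+ = 21.5, W- = 14.5, W = min = 14.5, p = 0.621921, fail to reject H0.


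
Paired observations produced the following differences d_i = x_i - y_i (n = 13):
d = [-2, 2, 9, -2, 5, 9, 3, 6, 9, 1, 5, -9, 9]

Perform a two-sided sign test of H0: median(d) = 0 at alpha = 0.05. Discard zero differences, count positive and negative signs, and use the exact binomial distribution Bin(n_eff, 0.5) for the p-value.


Step 1: Discard zero differences. Original n = 13; n_eff = number of nonzero differences = 13.
Nonzero differences (with sign): -2, +2, +9, -2, +5, +9, +3, +6, +9, +1, +5, -9, +9
Step 2: Count signs: positive = 10, negative = 3.
Step 3: Under H0: P(positive) = 0.5, so the number of positives S ~ Bin(13, 0.5).
Step 4: Two-sided exact p-value = sum of Bin(13,0.5) probabilities at or below the observed probability = 0.092285.
Step 5: alpha = 0.05. fail to reject H0.

n_eff = 13, pos = 10, neg = 3, p = 0.092285, fail to reject H0.


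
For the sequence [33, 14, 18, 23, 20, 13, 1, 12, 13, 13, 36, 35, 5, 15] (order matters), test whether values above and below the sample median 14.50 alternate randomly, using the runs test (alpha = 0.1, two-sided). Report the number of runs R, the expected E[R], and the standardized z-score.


Step 1: Compute median = 14.50; label A = above, B = below.
Labels in order: ABAAABBBBBAABA  (n_A = 7, n_B = 7)
Step 2: Count runs R = 7.
Step 3: Under H0 (random ordering), E[R] = 2*n_A*n_B/(n_A+n_B) + 1 = 2*7*7/14 + 1 = 8.0000.
        Var[R] = 2*n_A*n_B*(2*n_A*n_B - n_A - n_B) / ((n_A+n_B)^2 * (n_A+n_B-1)) = 8232/2548 = 3.2308.
        SD[R] = 1.7974.
Step 4: Continuity-corrected z = (R + 0.5 - E[R]) / SD[R] = (7 + 0.5 - 8.0000) / 1.7974 = -0.2782.
Step 5: Two-sided p-value via normal approximation = 2*(1 - Phi(|z|)) = 0.780879.
Step 6: alpha = 0.1. fail to reject H0.

R = 7, z = -0.2782, p = 0.780879, fail to reject H0.


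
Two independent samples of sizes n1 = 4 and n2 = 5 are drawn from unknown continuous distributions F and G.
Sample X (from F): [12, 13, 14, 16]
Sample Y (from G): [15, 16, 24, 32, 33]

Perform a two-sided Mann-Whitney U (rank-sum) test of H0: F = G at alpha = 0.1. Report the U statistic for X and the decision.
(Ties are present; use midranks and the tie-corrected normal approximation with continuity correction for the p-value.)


Step 1: Combine and sort all 9 observations; assign midranks.
sorted (value, group): (12,X), (13,X), (14,X), (15,Y), (16,X), (16,Y), (24,Y), (32,Y), (33,Y)
ranks: 12->1, 13->2, 14->3, 15->4, 16->5.5, 16->5.5, 24->7, 32->8, 33->9
Step 2: Rank sum for X: R1 = 1 + 2 + 3 + 5.5 = 11.5.
Step 3: U_X = R1 - n1(n1+1)/2 = 11.5 - 4*5/2 = 11.5 - 10 = 1.5.
       U_Y = n1*n2 - U_X = 20 - 1.5 = 18.5.
Step 4: Ties are present, so use the tie-corrected normal approximation (with continuity correction) for the p-value.
Step 5: p-value = 0.049090; compare to alpha = 0.1. reject H0.

U_X = 1.5, p = 0.049090, reject H0 at alpha = 0.1.


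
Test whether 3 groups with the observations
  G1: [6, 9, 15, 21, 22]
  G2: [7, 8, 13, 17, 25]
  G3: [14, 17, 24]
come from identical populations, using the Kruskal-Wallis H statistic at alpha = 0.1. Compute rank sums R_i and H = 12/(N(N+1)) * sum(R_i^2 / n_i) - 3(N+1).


Step 1: Combine all N = 13 observations and assign midranks.
sorted (value, group, rank): (6,G1,1), (7,G2,2), (8,G2,3), (9,G1,4), (13,G2,5), (14,G3,6), (15,G1,7), (17,G2,8.5), (17,G3,8.5), (21,G1,10), (22,G1,11), (24,G3,12), (25,G2,13)
Step 2: Sum ranks within each group.
R_1 = 33 (n_1 = 5)
R_2 = 31.5 (n_2 = 5)
R_3 = 26.5 (n_3 = 3)
Step 3: H = 12/(N(N+1)) * sum(R_i^2/n_i) - 3(N+1)
     = 12/(13*14) * (33^2/5 + 31.5^2/5 + 26.5^2/3) - 3*14
     = 0.065934 * 650.333 - 42
     = 0.879121.
Step 4: Ties present; correction factor C = 1 - 6/(13^3 - 13) = 0.997253. Corrected H = 0.879121 / 0.997253 = 0.881543.
Step 5: Under H0, H ~ chi^2(2); p-value = 0.643540.
Step 6: alpha = 0.1. fail to reject H0.

H = 0.8815, df = 2, p = 0.643540, fail to reject H0.


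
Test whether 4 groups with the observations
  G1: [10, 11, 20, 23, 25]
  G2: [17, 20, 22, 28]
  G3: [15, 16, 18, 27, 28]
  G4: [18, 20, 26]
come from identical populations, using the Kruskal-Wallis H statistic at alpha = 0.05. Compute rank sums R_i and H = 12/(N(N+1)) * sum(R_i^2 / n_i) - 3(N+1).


Step 1: Combine all N = 17 observations and assign midranks.
sorted (value, group, rank): (10,G1,1), (11,G1,2), (15,G3,3), (16,G3,4), (17,G2,5), (18,G3,6.5), (18,G4,6.5), (20,G1,9), (20,G2,9), (20,G4,9), (22,G2,11), (23,G1,12), (25,G1,13), (26,G4,14), (27,G3,15), (28,G2,16.5), (28,G3,16.5)
Step 2: Sum ranks within each group.
R_1 = 37 (n_1 = 5)
R_2 = 41.5 (n_2 = 4)
R_3 = 45 (n_3 = 5)
R_4 = 29.5 (n_4 = 3)
Step 3: H = 12/(N(N+1)) * sum(R_i^2/n_i) - 3(N+1)
     = 12/(17*18) * (37^2/5 + 41.5^2/4 + 45^2/5 + 29.5^2/3) - 3*18
     = 0.039216 * 1399.45 - 54
     = 0.880229.
Step 4: Ties present; correction factor C = 1 - 36/(17^3 - 17) = 0.992647. Corrected H = 0.880229 / 0.992647 = 0.886749.
Step 5: Under H0, H ~ chi^2(3); p-value = 0.828624.
Step 6: alpha = 0.05. fail to reject H0.

H = 0.8867, df = 3, p = 0.828624, fail to reject H0.


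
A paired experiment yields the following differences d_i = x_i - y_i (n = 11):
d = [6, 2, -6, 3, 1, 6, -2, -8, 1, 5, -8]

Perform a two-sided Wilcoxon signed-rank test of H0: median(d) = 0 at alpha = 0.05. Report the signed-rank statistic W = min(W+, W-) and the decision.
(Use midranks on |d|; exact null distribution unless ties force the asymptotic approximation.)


Step 1: Drop any zero differences (none here) and take |d_i|.
|d| = [6, 2, 6, 3, 1, 6, 2, 8, 1, 5, 8]
Step 2: Midrank |d_i| (ties get averaged ranks).
ranks: |6|->8, |2|->3.5, |6|->8, |3|->5, |1|->1.5, |6|->8, |2|->3.5, |8|->10.5, |1|->1.5, |5|->6, |8|->10.5
Step 3: Attach original signs; sum ranks with positive sign and with negative sign.
W+ = 8 + 3.5 + 5 + 1.5 + 8 + 1.5 + 6 = 33.5
W- = 8 + 3.5 + 10.5 + 10.5 = 32.5
(Check: W+ + W- = 66 should equal n(n+1)/2 = 66.)
Step 4: Test statistic W = min(W+, W-) = 32.5.
Step 5: Ties in |d|, so use the tie-corrected normal approximation.
        E[W] = n(n+1)/4 = 11*12/4 = 33.
        Tie groups: |d|=1 (t=2), |d|=2 (t=2), |d|=6 (t=3), |d|=8 (t=2); sum(t^3 - t) = 42.
        Var[W] = n(n+1)(2n+1)/24 - sum(t^3-t)/48 = 3036/24 - 42/48 = 125.625.
        z = (W - E[W]) / sqrt(Var[W]) = (32.5 - 33) / 11.2083 = -0.0446.
        Two-sided p = 2*Phi(z) = 0.964418.
Step 6: alpha = 0.05. fail to reject H0.

W+ = 33.5, W- = 32.5, W = min = 32.5, p = 0.964418, fail to reject H0.


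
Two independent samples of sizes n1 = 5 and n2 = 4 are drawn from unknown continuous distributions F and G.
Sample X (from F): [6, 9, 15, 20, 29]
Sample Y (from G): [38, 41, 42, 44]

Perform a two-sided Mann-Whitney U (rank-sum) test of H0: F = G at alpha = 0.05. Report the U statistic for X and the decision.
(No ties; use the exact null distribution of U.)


Step 1: Combine and sort all 9 observations; assign midranks.
sorted (value, group): (6,X), (9,X), (15,X), (20,X), (29,X), (38,Y), (41,Y), (42,Y), (44,Y)
ranks: 6->1, 9->2, 15->3, 20->4, 29->5, 38->6, 41->7, 42->8, 44->9
Step 2: Rank sum for X: R1 = 1 + 2 + 3 + 4 + 5 = 15.
Step 3: U_X = R1 - n1(n1+1)/2 = 15 - 5*6/2 = 15 - 15 = 0.
       U_Y = n1*n2 - U_X = 20 - 0 = 20.
Step 4: No ties, so the exact null distribution of U (based on enumerating the C(9,5) = 126 equally likely rank assignments) gives the two-sided p-value.
Step 5: p-value = 0.015873; compare to alpha = 0.05. reject H0.

U_X = 0, p = 0.015873, reject H0 at alpha = 0.05.


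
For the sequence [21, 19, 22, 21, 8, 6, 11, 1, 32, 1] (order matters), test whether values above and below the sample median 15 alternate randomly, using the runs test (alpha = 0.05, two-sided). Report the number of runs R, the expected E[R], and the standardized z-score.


Step 1: Compute median = 15; label A = above, B = below.
Labels in order: AAAABBBBAB  (n_A = 5, n_B = 5)
Step 2: Count runs R = 4.
Step 3: Under H0 (random ordering), E[R] = 2*n_A*n_B/(n_A+n_B) + 1 = 2*5*5/10 + 1 = 6.0000.
        Var[R] = 2*n_A*n_B*(2*n_A*n_B - n_A - n_B) / ((n_A+n_B)^2 * (n_A+n_B-1)) = 2000/900 = 2.2222.
        SD[R] = 1.4907.
Step 4: Continuity-corrected z = (R + 0.5 - E[R]) / SD[R] = (4 + 0.5 - 6.0000) / 1.4907 = -1.0062.
Step 5: Two-sided p-value via normal approximation = 2*(1 - Phi(|z|)) = 0.314305.
Step 6: alpha = 0.05. fail to reject H0.

R = 4, z = -1.0062, p = 0.314305, fail to reject H0.


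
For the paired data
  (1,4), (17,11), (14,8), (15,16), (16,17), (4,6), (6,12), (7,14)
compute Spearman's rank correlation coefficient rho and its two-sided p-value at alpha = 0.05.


Step 1: Rank x and y separately (midranks; no ties here).
rank(x): 1->1, 17->8, 14->5, 15->6, 16->7, 4->2, 6->3, 7->4
rank(y): 4->1, 11->4, 8->3, 16->7, 17->8, 6->2, 12->5, 14->6
Step 2: d_i = R_x(i) - R_y(i); compute d_i^2.
  (1-1)^2=0, (8-4)^2=16, (5-3)^2=4, (6-7)^2=1, (7-8)^2=1, (2-2)^2=0, (3-5)^2=4, (4-6)^2=4
sum(d^2) = 30.
Step 3: rho = 1 - 6*30 / (8*(8^2 - 1)) = 1 - 180/504 = 0.642857.
Step 4: Under H0, t = rho * sqrt((n-2)/(1-rho^2)) = 2.0557 ~ t(6).
Step 5: Two-sided p-value from the t-distribution with 6 df = 0.085559.
Step 6: alpha = 0.05. fail to reject H0.

rho = 0.6429, p = 0.085559, fail to reject H0 at alpha = 0.05.


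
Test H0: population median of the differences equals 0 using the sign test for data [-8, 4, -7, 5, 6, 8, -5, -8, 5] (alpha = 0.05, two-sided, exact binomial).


Step 1: Discard zero differences. Original n = 9; n_eff = number of nonzero differences = 9.
Nonzero differences (with sign): -8, +4, -7, +5, +6, +8, -5, -8, +5
Step 2: Count signs: positive = 5, negative = 4.
Step 3: Under H0: P(positive) = 0.5, so the number of positives S ~ Bin(9, 0.5).
Step 4: Two-sided exact p-value = sum of Bin(9,0.5) probabilities at or below the observed probability = 1.000000.
Step 5: alpha = 0.05. fail to reject H0.

n_eff = 9, pos = 5, neg = 4, p = 1.000000, fail to reject H0.


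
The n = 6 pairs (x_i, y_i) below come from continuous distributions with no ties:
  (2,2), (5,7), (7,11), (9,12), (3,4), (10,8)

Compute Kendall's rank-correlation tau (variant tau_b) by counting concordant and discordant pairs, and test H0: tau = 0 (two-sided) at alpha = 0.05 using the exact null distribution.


Step 1: Enumerate the 15 unordered pairs (i,j) with i<j and classify each by sign(x_j-x_i) * sign(y_j-y_i).
  (1,2):dx=+3,dy=+5->C; (1,3):dx=+5,dy=+9->C; (1,4):dx=+7,dy=+10->C; (1,5):dx=+1,dy=+2->C
  (1,6):dx=+8,dy=+6->C; (2,3):dx=+2,dy=+4->C; (2,4):dx=+4,dy=+5->C; (2,5):dx=-2,dy=-3->C
  (2,6):dx=+5,dy=+1->C; (3,4):dx=+2,dy=+1->C; (3,5):dx=-4,dy=-7->C; (3,6):dx=+3,dy=-3->D
  (4,5):dx=-6,dy=-8->C; (4,6):dx=+1,dy=-4->D; (5,6):dx=+7,dy=+4->C
Step 2: C = 13, D = 2, total pairs = 15.
Step 3: tau = (C - D)/(n(n-1)/2) = (13 - 2)/15 = 0.733333.
Step 4: Exact two-sided p-value (enumerate n! = 720 permutations of y under H0): p = 0.055556.
Step 5: alpha = 0.05. fail to reject H0.

tau_b = 0.7333 (C=13, D=2), p = 0.055556, fail to reject H0.


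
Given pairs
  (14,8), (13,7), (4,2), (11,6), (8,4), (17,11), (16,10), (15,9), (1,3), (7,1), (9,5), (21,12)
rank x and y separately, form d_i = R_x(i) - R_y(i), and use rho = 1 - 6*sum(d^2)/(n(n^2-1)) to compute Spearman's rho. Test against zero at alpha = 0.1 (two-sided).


Step 1: Rank x and y separately (midranks; no ties here).
rank(x): 14->8, 13->7, 4->2, 11->6, 8->4, 17->11, 16->10, 15->9, 1->1, 7->3, 9->5, 21->12
rank(y): 8->8, 7->7, 2->2, 6->6, 4->4, 11->11, 10->10, 9->9, 3->3, 1->1, 5->5, 12->12
Step 2: d_i = R_x(i) - R_y(i); compute d_i^2.
  (8-8)^2=0, (7-7)^2=0, (2-2)^2=0, (6-6)^2=0, (4-4)^2=0, (11-11)^2=0, (10-10)^2=0, (9-9)^2=0, (1-3)^2=4, (3-1)^2=4, (5-5)^2=0, (12-12)^2=0
sum(d^2) = 8.
Step 3: rho = 1 - 6*8 / (12*(12^2 - 1)) = 1 - 48/1716 = 0.972028.
Step 4: Under H0, t = rho * sqrt((n-2)/(1-rho^2)) = 13.0876 ~ t(10).
Step 5: Two-sided p-value from the t-distribution with 10 df = 0.000000.
Step 6: alpha = 0.1. reject H0.

rho = 0.9720, p = 0.000000, reject H0 at alpha = 0.1.


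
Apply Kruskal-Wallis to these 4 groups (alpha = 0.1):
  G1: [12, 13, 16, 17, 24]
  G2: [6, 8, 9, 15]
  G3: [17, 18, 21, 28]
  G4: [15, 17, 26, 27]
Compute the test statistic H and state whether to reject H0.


Step 1: Combine all N = 17 observations and assign midranks.
sorted (value, group, rank): (6,G2,1), (8,G2,2), (9,G2,3), (12,G1,4), (13,G1,5), (15,G2,6.5), (15,G4,6.5), (16,G1,8), (17,G1,10), (17,G3,10), (17,G4,10), (18,G3,12), (21,G3,13), (24,G1,14), (26,G4,15), (27,G4,16), (28,G3,17)
Step 2: Sum ranks within each group.
R_1 = 41 (n_1 = 5)
R_2 = 12.5 (n_2 = 4)
R_3 = 52 (n_3 = 4)
R_4 = 47.5 (n_4 = 4)
Step 3: H = 12/(N(N+1)) * sum(R_i^2/n_i) - 3(N+1)
     = 12/(17*18) * (41^2/5 + 12.5^2/4 + 52^2/4 + 47.5^2/4) - 3*18
     = 0.039216 * 1615.33 - 54
     = 9.346078.
Step 4: Ties present; correction factor C = 1 - 30/(17^3 - 17) = 0.993873. Corrected H = 9.346078 / 0.993873 = 9.403699.
Step 5: Under H0, H ~ chi^2(3); p-value = 0.024378.
Step 6: alpha = 0.1. reject H0.

H = 9.4037, df = 3, p = 0.024378, reject H0.


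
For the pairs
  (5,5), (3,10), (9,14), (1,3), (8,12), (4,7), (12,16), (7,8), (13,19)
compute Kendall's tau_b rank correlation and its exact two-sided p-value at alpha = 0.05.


Step 1: Enumerate the 36 unordered pairs (i,j) with i<j and classify each by sign(x_j-x_i) * sign(y_j-y_i).
  (1,2):dx=-2,dy=+5->D; (1,3):dx=+4,dy=+9->C; (1,4):dx=-4,dy=-2->C; (1,5):dx=+3,dy=+7->C
  (1,6):dx=-1,dy=+2->D; (1,7):dx=+7,dy=+11->C; (1,8):dx=+2,dy=+3->C; (1,9):dx=+8,dy=+14->C
  (2,3):dx=+6,dy=+4->C; (2,4):dx=-2,dy=-7->C; (2,5):dx=+5,dy=+2->C; (2,6):dx=+1,dy=-3->D
  (2,7):dx=+9,dy=+6->C; (2,8):dx=+4,dy=-2->D; (2,9):dx=+10,dy=+9->C; (3,4):dx=-8,dy=-11->C
  (3,5):dx=-1,dy=-2->C; (3,6):dx=-5,dy=-7->C; (3,7):dx=+3,dy=+2->C; (3,8):dx=-2,dy=-6->C
  (3,9):dx=+4,dy=+5->C; (4,5):dx=+7,dy=+9->C; (4,6):dx=+3,dy=+4->C; (4,7):dx=+11,dy=+13->C
  (4,8):dx=+6,dy=+5->C; (4,9):dx=+12,dy=+16->C; (5,6):dx=-4,dy=-5->C; (5,7):dx=+4,dy=+4->C
  (5,8):dx=-1,dy=-4->C; (5,9):dx=+5,dy=+7->C; (6,7):dx=+8,dy=+9->C; (6,8):dx=+3,dy=+1->C
  (6,9):dx=+9,dy=+12->C; (7,8):dx=-5,dy=-8->C; (7,9):dx=+1,dy=+3->C; (8,9):dx=+6,dy=+11->C
Step 2: C = 32, D = 4, total pairs = 36.
Step 3: tau = (C - D)/(n(n-1)/2) = (32 - 4)/36 = 0.777778.
Step 4: Exact two-sided p-value (enumerate n! = 362880 permutations of y under H0): p = 0.002425.
Step 5: alpha = 0.05. reject H0.

tau_b = 0.7778 (C=32, D=4), p = 0.002425, reject H0.


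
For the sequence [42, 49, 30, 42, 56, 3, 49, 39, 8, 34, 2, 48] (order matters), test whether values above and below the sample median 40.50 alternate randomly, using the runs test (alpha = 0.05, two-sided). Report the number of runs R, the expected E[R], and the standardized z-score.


Step 1: Compute median = 40.50; label A = above, B = below.
Labels in order: AABAABABBBBA  (n_A = 6, n_B = 6)
Step 2: Count runs R = 7.
Step 3: Under H0 (random ordering), E[R] = 2*n_A*n_B/(n_A+n_B) + 1 = 2*6*6/12 + 1 = 7.0000.
        Var[R] = 2*n_A*n_B*(2*n_A*n_B - n_A - n_B) / ((n_A+n_B)^2 * (n_A+n_B-1)) = 4320/1584 = 2.7273.
        SD[R] = 1.6514.
Step 4: R = E[R], so z = 0 with no continuity correction.
Step 5: Two-sided p-value via normal approximation = 2*(1 - Phi(|z|)) = 1.000000.
Step 6: alpha = 0.05. fail to reject H0.

R = 7, z = 0.0000, p = 1.000000, fail to reject H0.


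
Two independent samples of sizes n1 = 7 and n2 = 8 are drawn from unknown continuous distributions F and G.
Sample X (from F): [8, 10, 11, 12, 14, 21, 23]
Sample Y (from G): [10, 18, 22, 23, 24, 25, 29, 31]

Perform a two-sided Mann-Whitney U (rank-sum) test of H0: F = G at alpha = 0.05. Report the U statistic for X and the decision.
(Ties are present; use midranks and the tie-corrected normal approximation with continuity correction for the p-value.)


Step 1: Combine and sort all 15 observations; assign midranks.
sorted (value, group): (8,X), (10,X), (10,Y), (11,X), (12,X), (14,X), (18,Y), (21,X), (22,Y), (23,X), (23,Y), (24,Y), (25,Y), (29,Y), (31,Y)
ranks: 8->1, 10->2.5, 10->2.5, 11->4, 12->5, 14->6, 18->7, 21->8, 22->9, 23->10.5, 23->10.5, 24->12, 25->13, 29->14, 31->15
Step 2: Rank sum for X: R1 = 1 + 2.5 + 4 + 5 + 6 + 8 + 10.5 = 37.
Step 3: U_X = R1 - n1(n1+1)/2 = 37 - 7*8/2 = 37 - 28 = 9.
       U_Y = n1*n2 - U_X = 56 - 9 = 47.
Step 4: Ties are present, so use the tie-corrected normal approximation (with continuity correction) for the p-value.
Step 5: p-value = 0.031969; compare to alpha = 0.05. reject H0.

U_X = 9, p = 0.031969, reject H0 at alpha = 0.05.


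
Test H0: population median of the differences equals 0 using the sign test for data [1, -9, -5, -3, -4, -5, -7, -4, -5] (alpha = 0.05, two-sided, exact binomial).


Step 1: Discard zero differences. Original n = 9; n_eff = number of nonzero differences = 9.
Nonzero differences (with sign): +1, -9, -5, -3, -4, -5, -7, -4, -5
Step 2: Count signs: positive = 1, negative = 8.
Step 3: Under H0: P(positive) = 0.5, so the number of positives S ~ Bin(9, 0.5).
Step 4: Two-sided exact p-value = sum of Bin(9,0.5) probabilities at or below the observed probability = 0.039062.
Step 5: alpha = 0.05. reject H0.

n_eff = 9, pos = 1, neg = 8, p = 0.039062, reject H0.


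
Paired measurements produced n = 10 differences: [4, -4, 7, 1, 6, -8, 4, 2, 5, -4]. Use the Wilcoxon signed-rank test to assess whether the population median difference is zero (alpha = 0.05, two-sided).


Step 1: Drop any zero differences (none here) and take |d_i|.
|d| = [4, 4, 7, 1, 6, 8, 4, 2, 5, 4]
Step 2: Midrank |d_i| (ties get averaged ranks).
ranks: |4|->4.5, |4|->4.5, |7|->9, |1|->1, |6|->8, |8|->10, |4|->4.5, |2|->2, |5|->7, |4|->4.5
Step 3: Attach original signs; sum ranks with positive sign and with negative sign.
W+ = 4.5 + 9 + 1 + 8 + 4.5 + 2 + 7 = 36
W- = 4.5 + 10 + 4.5 = 19
(Check: W+ + W- = 55 should equal n(n+1)/2 = 55.)
Step 4: Test statistic W = min(W+, W-) = 19.
Step 5: Ties in |d|, so use the tie-corrected normal approximation.
        E[W] = n(n+1)/4 = 10*11/4 = 27.5.
        Tie groups: |d|=4 (t=4); sum(t^3 - t) = 60.
        Var[W] = n(n+1)(2n+1)/24 - sum(t^3-t)/48 = 2310/24 - 60/48 = 95.
        z = (W - E[W]) / sqrt(Var[W]) = (19 - 27.5) / 9.7468 = -0.8721.
        Two-sided p = 2*Phi(z) = 0.383164.
Step 6: alpha = 0.05. fail to reject H0.

W+ = 36, W- = 19, W = min = 19, p = 0.383164, fail to reject H0.


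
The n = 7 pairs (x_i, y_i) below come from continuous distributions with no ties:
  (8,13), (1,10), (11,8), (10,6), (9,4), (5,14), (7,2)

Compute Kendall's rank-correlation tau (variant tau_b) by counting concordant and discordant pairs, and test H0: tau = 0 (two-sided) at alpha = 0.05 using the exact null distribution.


Step 1: Enumerate the 21 unordered pairs (i,j) with i<j and classify each by sign(x_j-x_i) * sign(y_j-y_i).
  (1,2):dx=-7,dy=-3->C; (1,3):dx=+3,dy=-5->D; (1,4):dx=+2,dy=-7->D; (1,5):dx=+1,dy=-9->D
  (1,6):dx=-3,dy=+1->D; (1,7):dx=-1,dy=-11->C; (2,3):dx=+10,dy=-2->D; (2,4):dx=+9,dy=-4->D
  (2,5):dx=+8,dy=-6->D; (2,6):dx=+4,dy=+4->C; (2,7):dx=+6,dy=-8->D; (3,4):dx=-1,dy=-2->C
  (3,5):dx=-2,dy=-4->C; (3,6):dx=-6,dy=+6->D; (3,7):dx=-4,dy=-6->C; (4,5):dx=-1,dy=-2->C
  (4,6):dx=-5,dy=+8->D; (4,7):dx=-3,dy=-4->C; (5,6):dx=-4,dy=+10->D; (5,7):dx=-2,dy=-2->C
  (6,7):dx=+2,dy=-12->D
Step 2: C = 9, D = 12, total pairs = 21.
Step 3: tau = (C - D)/(n(n-1)/2) = (9 - 12)/21 = -0.142857.
Step 4: Exact two-sided p-value (enumerate n! = 5040 permutations of y under H0): p = 0.772619.
Step 5: alpha = 0.05. fail to reject H0.

tau_b = -0.1429 (C=9, D=12), p = 0.772619, fail to reject H0.


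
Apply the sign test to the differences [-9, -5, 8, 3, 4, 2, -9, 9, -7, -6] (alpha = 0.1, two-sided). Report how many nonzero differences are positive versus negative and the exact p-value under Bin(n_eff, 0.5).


Step 1: Discard zero differences. Original n = 10; n_eff = number of nonzero differences = 10.
Nonzero differences (with sign): -9, -5, +8, +3, +4, +2, -9, +9, -7, -6
Step 2: Count signs: positive = 5, negative = 5.
Step 3: Under H0: P(positive) = 0.5, so the number of positives S ~ Bin(10, 0.5).
Step 4: Two-sided exact p-value = sum of Bin(10,0.5) probabilities at or below the observed probability = 1.000000.
Step 5: alpha = 0.1. fail to reject H0.

n_eff = 10, pos = 5, neg = 5, p = 1.000000, fail to reject H0.


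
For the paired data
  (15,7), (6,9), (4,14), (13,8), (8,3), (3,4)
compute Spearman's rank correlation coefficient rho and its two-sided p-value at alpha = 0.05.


Step 1: Rank x and y separately (midranks; no ties here).
rank(x): 15->6, 6->3, 4->2, 13->5, 8->4, 3->1
rank(y): 7->3, 9->5, 14->6, 8->4, 3->1, 4->2
Step 2: d_i = R_x(i) - R_y(i); compute d_i^2.
  (6-3)^2=9, (3-5)^2=4, (2-6)^2=16, (5-4)^2=1, (4-1)^2=9, (1-2)^2=1
sum(d^2) = 40.
Step 3: rho = 1 - 6*40 / (6*(6^2 - 1)) = 1 - 240/210 = -0.142857.
Step 4: Under H0, t = rho * sqrt((n-2)/(1-rho^2)) = -0.2887 ~ t(4).
Step 5: Two-sided p-value from the t-distribution with 4 df = 0.787172.
Step 6: alpha = 0.05. fail to reject H0.

rho = -0.1429, p = 0.787172, fail to reject H0 at alpha = 0.05.


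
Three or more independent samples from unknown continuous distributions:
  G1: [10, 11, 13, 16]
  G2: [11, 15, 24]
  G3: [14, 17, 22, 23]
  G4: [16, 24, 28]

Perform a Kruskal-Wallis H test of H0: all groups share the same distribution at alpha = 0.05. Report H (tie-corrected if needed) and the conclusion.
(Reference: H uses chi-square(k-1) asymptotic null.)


Step 1: Combine all N = 14 observations and assign midranks.
sorted (value, group, rank): (10,G1,1), (11,G1,2.5), (11,G2,2.5), (13,G1,4), (14,G3,5), (15,G2,6), (16,G1,7.5), (16,G4,7.5), (17,G3,9), (22,G3,10), (23,G3,11), (24,G2,12.5), (24,G4,12.5), (28,G4,14)
Step 2: Sum ranks within each group.
R_1 = 15 (n_1 = 4)
R_2 = 21 (n_2 = 3)
R_3 = 35 (n_3 = 4)
R_4 = 34 (n_4 = 3)
Step 3: H = 12/(N(N+1)) * sum(R_i^2/n_i) - 3(N+1)
     = 12/(14*15) * (15^2/4 + 21^2/3 + 35^2/4 + 34^2/3) - 3*15
     = 0.057143 * 894.833 - 45
     = 6.133333.
Step 4: Ties present; correction factor C = 1 - 18/(14^3 - 14) = 0.993407. Corrected H = 6.133333 / 0.993407 = 6.174041.
Step 5: Under H0, H ~ chi^2(3); p-value = 0.103443.
Step 6: alpha = 0.05. fail to reject H0.

H = 6.1740, df = 3, p = 0.103443, fail to reject H0.


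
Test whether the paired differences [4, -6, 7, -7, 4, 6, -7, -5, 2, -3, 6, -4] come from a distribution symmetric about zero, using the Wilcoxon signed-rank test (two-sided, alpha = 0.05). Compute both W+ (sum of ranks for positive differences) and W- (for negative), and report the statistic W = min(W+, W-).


Step 1: Drop any zero differences (none here) and take |d_i|.
|d| = [4, 6, 7, 7, 4, 6, 7, 5, 2, 3, 6, 4]
Step 2: Midrank |d_i| (ties get averaged ranks).
ranks: |4|->4, |6|->8, |7|->11, |7|->11, |4|->4, |6|->8, |7|->11, |5|->6, |2|->1, |3|->2, |6|->8, |4|->4
Step 3: Attach original signs; sum ranks with positive sign and with negative sign.
W+ = 4 + 11 + 4 + 8 + 1 + 8 = 36
W- = 8 + 11 + 11 + 6 + 2 + 4 = 42
(Check: W+ + W- = 78 should equal n(n+1)/2 = 78.)
Step 4: Test statistic W = min(W+, W-) = 36.
Step 5: Ties in |d|, so use the tie-corrected normal approximation.
        E[W] = n(n+1)/4 = 12*13/4 = 39.
        Tie groups: |d|=4 (t=3), |d|=6 (t=3), |d|=7 (t=3); sum(t^3 - t) = 72.
        Var[W] = n(n+1)(2n+1)/24 - sum(t^3-t)/48 = 3900/24 - 72/48 = 161.
        z = (W - E[W]) / sqrt(Var[W]) = (36 - 39) / 12.6886 = -0.2364.
        Two-sided p = 2*Phi(z) = 0.813097.
Step 6: alpha = 0.05. fail to reject H0.

W+ = 36, W- = 42, W = min = 36, p = 0.813097, fail to reject H0.


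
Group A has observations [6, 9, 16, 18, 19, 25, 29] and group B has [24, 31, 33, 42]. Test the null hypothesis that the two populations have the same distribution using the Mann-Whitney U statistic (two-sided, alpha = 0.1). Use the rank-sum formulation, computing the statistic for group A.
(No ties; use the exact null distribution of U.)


Step 1: Combine and sort all 11 observations; assign midranks.
sorted (value, group): (6,X), (9,X), (16,X), (18,X), (19,X), (24,Y), (25,X), (29,X), (31,Y), (33,Y), (42,Y)
ranks: 6->1, 9->2, 16->3, 18->4, 19->5, 24->6, 25->7, 29->8, 31->9, 33->10, 42->11
Step 2: Rank sum for X: R1 = 1 + 2 + 3 + 4 + 5 + 7 + 8 = 30.
Step 3: U_X = R1 - n1(n1+1)/2 = 30 - 7*8/2 = 30 - 28 = 2.
       U_Y = n1*n2 - U_X = 28 - 2 = 26.
Step 4: No ties, so the exact null distribution of U (based on enumerating the C(11,7) = 330 equally likely rank assignments) gives the two-sided p-value.
Step 5: p-value = 0.024242; compare to alpha = 0.1. reject H0.

U_X = 2, p = 0.024242, reject H0 at alpha = 0.1.


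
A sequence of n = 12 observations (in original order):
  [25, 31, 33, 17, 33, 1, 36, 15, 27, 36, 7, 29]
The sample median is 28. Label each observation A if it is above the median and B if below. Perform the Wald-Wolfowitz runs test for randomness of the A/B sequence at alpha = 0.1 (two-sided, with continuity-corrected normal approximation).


Step 1: Compute median = 28; label A = above, B = below.
Labels in order: BAABABABBABA  (n_A = 6, n_B = 6)
Step 2: Count runs R = 10.
Step 3: Under H0 (random ordering), E[R] = 2*n_A*n_B/(n_A+n_B) + 1 = 2*6*6/12 + 1 = 7.0000.
        Var[R] = 2*n_A*n_B*(2*n_A*n_B - n_A - n_B) / ((n_A+n_B)^2 * (n_A+n_B-1)) = 4320/1584 = 2.7273.
        SD[R] = 1.6514.
Step 4: Continuity-corrected z = (R - 0.5 - E[R]) / SD[R] = (10 - 0.5 - 7.0000) / 1.6514 = 1.5138.
Step 5: Two-sided p-value via normal approximation = 2*(1 - Phi(|z|)) = 0.130070.
Step 6: alpha = 0.1. fail to reject H0.

R = 10, z = 1.5138, p = 0.130070, fail to reject H0.


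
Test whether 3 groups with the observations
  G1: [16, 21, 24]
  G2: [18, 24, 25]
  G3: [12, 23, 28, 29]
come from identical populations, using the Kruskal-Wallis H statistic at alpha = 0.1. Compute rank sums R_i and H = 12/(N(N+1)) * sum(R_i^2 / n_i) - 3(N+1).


Step 1: Combine all N = 10 observations and assign midranks.
sorted (value, group, rank): (12,G3,1), (16,G1,2), (18,G2,3), (21,G1,4), (23,G3,5), (24,G1,6.5), (24,G2,6.5), (25,G2,8), (28,G3,9), (29,G3,10)
Step 2: Sum ranks within each group.
R_1 = 12.5 (n_1 = 3)
R_2 = 17.5 (n_2 = 3)
R_3 = 25 (n_3 = 4)
Step 3: H = 12/(N(N+1)) * sum(R_i^2/n_i) - 3(N+1)
     = 12/(10*11) * (12.5^2/3 + 17.5^2/3 + 25^2/4) - 3*11
     = 0.109091 * 310.417 - 33
     = 0.863636.
Step 4: Ties present; correction factor C = 1 - 6/(10^3 - 10) = 0.993939. Corrected H = 0.863636 / 0.993939 = 0.868902.
Step 5: Under H0, H ~ chi^2(2); p-value = 0.647620.
Step 6: alpha = 0.1. fail to reject H0.

H = 0.8689, df = 2, p = 0.647620, fail to reject H0.


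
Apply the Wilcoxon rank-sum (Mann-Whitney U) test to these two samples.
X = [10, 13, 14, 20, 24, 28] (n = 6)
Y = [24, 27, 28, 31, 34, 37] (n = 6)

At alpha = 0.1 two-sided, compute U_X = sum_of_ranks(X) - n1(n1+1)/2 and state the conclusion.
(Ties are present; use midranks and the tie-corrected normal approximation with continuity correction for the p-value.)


Step 1: Combine and sort all 12 observations; assign midranks.
sorted (value, group): (10,X), (13,X), (14,X), (20,X), (24,X), (24,Y), (27,Y), (28,X), (28,Y), (31,Y), (34,Y), (37,Y)
ranks: 10->1, 13->2, 14->3, 20->4, 24->5.5, 24->5.5, 27->7, 28->8.5, 28->8.5, 31->10, 34->11, 37->12
Step 2: Rank sum for X: R1 = 1 + 2 + 3 + 4 + 5.5 + 8.5 = 24.
Step 3: U_X = R1 - n1(n1+1)/2 = 24 - 6*7/2 = 24 - 21 = 3.
       U_Y = n1*n2 - U_X = 36 - 3 = 33.
Step 4: Ties are present, so use the tie-corrected normal approximation (with continuity correction) for the p-value.
Step 5: p-value = 0.019805; compare to alpha = 0.1. reject H0.

U_X = 3, p = 0.019805, reject H0 at alpha = 0.1.
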